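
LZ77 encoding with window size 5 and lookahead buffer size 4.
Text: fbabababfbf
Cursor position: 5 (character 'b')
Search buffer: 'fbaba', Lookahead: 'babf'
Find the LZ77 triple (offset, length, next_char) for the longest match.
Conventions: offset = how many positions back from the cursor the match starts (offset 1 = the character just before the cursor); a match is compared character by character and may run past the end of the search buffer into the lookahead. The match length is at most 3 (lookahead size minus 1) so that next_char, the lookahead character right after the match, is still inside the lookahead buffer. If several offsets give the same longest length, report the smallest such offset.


Try each offset into the search buffer:
  offset=1 (pos 4, char 'a'): match length 0
  offset=2 (pos 3, char 'b'): match length 3
  offset=3 (pos 2, char 'a'): match length 0
  offset=4 (pos 1, char 'b'): match length 3
  offset=5 (pos 0, char 'f'): match length 0
Longest match has length 3, found at offsets 2, 4; take the smallest, offset 2.
next_char = character at position 5 + 3 = 8 -> 'f'

Best match: offset=2, length=3 (matching 'bab' starting at position 3)
LZ77 triple: (2, 3, 'f')


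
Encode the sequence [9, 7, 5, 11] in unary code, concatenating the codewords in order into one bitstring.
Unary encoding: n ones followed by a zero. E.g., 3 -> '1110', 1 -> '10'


Encode each number as n ones followed by a terminating 0:
  9 -> 1111111110 (10 bits)
  7 -> 11111110 (8 bits)
  5 -> 111110 (6 bits)
  11 -> 111111111110 (12 bits)
Total length = 10 + 8 + 6 + 12 = 36 bits.

Unary([9, 7, 5, 11]) = 111111111011111110111110111111111110 (36 bits)


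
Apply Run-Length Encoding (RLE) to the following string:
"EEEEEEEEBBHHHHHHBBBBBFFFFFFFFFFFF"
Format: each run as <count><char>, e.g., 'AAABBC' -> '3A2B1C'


Scanning runs left to right:
  i=0: run of 'E' x 8 -> '8E'
  i=8: run of 'B' x 2 -> '2B'
  i=10: run of 'H' x 6 -> '6H'
  i=16: run of 'B' x 5 -> '5B'
  i=21: run of 'F' x 12 -> '12F'

RLE = 8E2B6H5B12F


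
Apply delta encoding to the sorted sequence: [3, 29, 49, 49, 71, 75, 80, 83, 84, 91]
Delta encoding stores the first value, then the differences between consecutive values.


First value: 3
Deltas:
  29 - 3 = 26
  49 - 29 = 20
  49 - 49 = 0
  71 - 49 = 22
  75 - 71 = 4
  80 - 75 = 5
  83 - 80 = 3
  84 - 83 = 1
  91 - 84 = 7


Delta encoded: [3, 26, 20, 0, 22, 4, 5, 3, 1, 7]


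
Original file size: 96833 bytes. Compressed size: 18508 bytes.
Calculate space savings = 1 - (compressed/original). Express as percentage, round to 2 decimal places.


ratio = compressed/original = 18508/96833 = 0.191133
savings = 1 - ratio = 1 - 0.191133 = 0.808867
as a percentage: 0.808867 * 100 = 80.89%

Space savings = 1 - 18508/96833 = 80.89%


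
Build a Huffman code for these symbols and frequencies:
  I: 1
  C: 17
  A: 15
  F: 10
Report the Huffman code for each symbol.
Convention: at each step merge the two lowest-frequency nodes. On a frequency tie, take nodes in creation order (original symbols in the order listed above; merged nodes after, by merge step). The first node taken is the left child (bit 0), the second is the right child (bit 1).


Huffman tree construction:
Step 1: Merge I(1) + F(10) = 11
Step 2: Merge (I+F)(11) + A(15) = 26
Step 3: Merge C(17) + ((I+F)+A)(26) = 43
Read each symbol's code off the tree from the root (left child = 0, right child = 1).

Codes:
  I: 100 (length 3)
  C: 0 (length 1)
  A: 11 (length 2)
  F: 101 (length 3)
Average code length: 80/43 = 1.8605 bits/symbol


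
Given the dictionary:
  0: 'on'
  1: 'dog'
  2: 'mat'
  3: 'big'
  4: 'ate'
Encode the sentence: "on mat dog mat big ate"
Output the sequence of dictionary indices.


Look up each word in the dictionary:
  'on' -> 0
  'mat' -> 2
  'dog' -> 1
  'mat' -> 2
  'big' -> 3
  'ate' -> 4

Encoded: [0, 2, 1, 2, 3, 4]


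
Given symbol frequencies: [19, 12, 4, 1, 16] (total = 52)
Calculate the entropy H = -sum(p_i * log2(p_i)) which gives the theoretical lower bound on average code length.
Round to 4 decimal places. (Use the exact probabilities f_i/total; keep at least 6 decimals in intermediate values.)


Per-symbol terms -p_i * log2(p_i) with p_i = f_i/52:
  p = 19/52 = 0.365385: log2(p) = -1.452512, -p*log2(p) = 0.530726
  p = 12/52 = 0.230769: log2(p) = -2.115477, -p*log2(p) = 0.488187
  p = 4/52 = 0.076923: log2(p) = -3.700440, -p*log2(p) = 0.284649
  p = 1/52 = 0.019231: log2(p) = -5.700440, -p*log2(p) = 0.109624
  p = 16/52 = 0.307692: log2(p) = -1.700440, -p*log2(p) = 0.523212
H = 0.530726 + 0.488187 + 0.284649 + 0.109624 + 0.523212 = 1.936398

H = 1.9364 bits/symbol


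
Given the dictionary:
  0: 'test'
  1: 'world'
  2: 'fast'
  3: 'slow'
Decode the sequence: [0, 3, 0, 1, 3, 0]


Look up each index in the dictionary:
  0 -> 'test'
  3 -> 'slow'
  0 -> 'test'
  1 -> 'world'
  3 -> 'slow'
  0 -> 'test'

Decoded: "test slow test world slow test"


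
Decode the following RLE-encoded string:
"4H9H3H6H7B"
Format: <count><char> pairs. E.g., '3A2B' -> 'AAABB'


Expanding each <count><char> pair:
  4H -> 'HHHH'
  9H -> 'HHHHHHHHH'
  3H -> 'HHH'
  6H -> 'HHHHHH'
  7B -> 'BBBBBBB'

Decoded = HHHHHHHHHHHHHHHHHHHHHHBBBBBBB


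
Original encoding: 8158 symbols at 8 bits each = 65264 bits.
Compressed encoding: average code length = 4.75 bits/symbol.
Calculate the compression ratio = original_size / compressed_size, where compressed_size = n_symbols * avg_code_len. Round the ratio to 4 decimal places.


original_size = n_symbols * orig_bits = 8158 * 8 = 65264 bits
compressed_size = n_symbols * avg_code_len = 8158 * 4.75 = 38750.5 bits
ratio = original_size / compressed_size = 65264 / 38750.5 = 1.6842

Compression ratio = 1.6842


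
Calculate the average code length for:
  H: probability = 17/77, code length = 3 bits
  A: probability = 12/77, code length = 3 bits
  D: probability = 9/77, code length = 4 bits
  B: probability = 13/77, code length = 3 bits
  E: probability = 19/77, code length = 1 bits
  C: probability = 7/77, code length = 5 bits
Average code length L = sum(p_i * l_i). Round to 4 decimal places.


Weighted contributions p_i * l_i:
  H: (17/77) * 3 = 51/77
  A: (12/77) * 3 = 36/77
  D: (9/77) * 4 = 36/77
  B: (13/77) * 3 = 39/77
  E: (19/77) * 1 = 19/77
  C: (7/77) * 5 = 35/77
Sum = (51 + 36 + 36 + 39 + 19 + 35)/77 = 216/77

L = 216/77 = 2.8052 bits/symbol


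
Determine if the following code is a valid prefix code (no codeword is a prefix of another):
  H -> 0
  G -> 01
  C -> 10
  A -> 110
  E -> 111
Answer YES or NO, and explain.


Checking each pair (does one codeword prefix another?):
  H='0' vs G='01': prefix -- VIOLATION

NO -- this is NOT a valid prefix code. H (0) is a prefix of G (01).


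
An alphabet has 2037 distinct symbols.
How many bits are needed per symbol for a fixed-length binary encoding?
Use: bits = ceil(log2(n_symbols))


log2(2037) = 10.9922
Bracket: 2^10 = 1024 < 2037 <= 2^11 = 2048
So ceil(log2(2037)) = 11

bits = ceil(log2(2037)) = ceil(10.9922) = 11 bits


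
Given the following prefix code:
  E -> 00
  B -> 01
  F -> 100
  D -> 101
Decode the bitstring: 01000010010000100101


Decoding step by step:
Bits 01 -> B
Bits 00 -> E
Bits 00 -> E
Bits 100 -> F
Bits 100 -> F
Bits 00 -> E
Bits 100 -> F
Bits 101 -> D


Decoded message: BEEFFEFD


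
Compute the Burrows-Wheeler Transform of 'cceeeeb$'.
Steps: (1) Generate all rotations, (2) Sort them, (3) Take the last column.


Rotations (sorted):
  0: $cceeeeb -> last char: b
  1: b$cceeee -> last char: e
  2: cceeeeb$ -> last char: $
  3: ceeeeb$c -> last char: c
  4: eb$cceee -> last char: e
  5: eeb$ccee -> last char: e
  6: eeeb$cce -> last char: e
  7: eeeeb$cc -> last char: c


BWT = be$ceeec


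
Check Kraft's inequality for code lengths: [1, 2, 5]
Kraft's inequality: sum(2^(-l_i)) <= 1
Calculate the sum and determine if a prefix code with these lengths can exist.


Sum = 2^(-1) + 2^(-2) + 2^(-5)
    = 0.5 + 0.25 + 0.03125
    = 25/32 = 0.78125
Since 0.78125 <= 1, Kraft's inequality IS satisfied.
A prefix code with these lengths CAN exist.

Kraft sum = 0.78125. Satisfied.


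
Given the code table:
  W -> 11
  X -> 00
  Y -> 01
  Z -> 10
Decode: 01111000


Decoding:
01 -> Y
11 -> W
10 -> Z
00 -> X


Result: YWZX


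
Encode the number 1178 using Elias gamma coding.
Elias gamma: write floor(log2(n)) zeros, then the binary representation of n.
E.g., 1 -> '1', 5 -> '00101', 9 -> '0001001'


num_bits = floor(log2(1178)) + 1 = 11
leading_zeros = num_bits - 1 = 10
binary(1178) = 10010011010

Elias gamma(1178) = '0000000000' + '10010011010' = 000000000010010011010 (21 bits)


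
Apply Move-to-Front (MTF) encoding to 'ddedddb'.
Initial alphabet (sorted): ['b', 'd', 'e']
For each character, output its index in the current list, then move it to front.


MTF encoding:
'd': index 1 in ['b', 'd', 'e'] -> ['d', 'b', 'e']
'd': index 0 in ['d', 'b', 'e'] -> ['d', 'b', 'e']
'e': index 2 in ['d', 'b', 'e'] -> ['e', 'd', 'b']
'd': index 1 in ['e', 'd', 'b'] -> ['d', 'e', 'b']
'd': index 0 in ['d', 'e', 'b'] -> ['d', 'e', 'b']
'd': index 0 in ['d', 'e', 'b'] -> ['d', 'e', 'b']
'b': index 2 in ['d', 'e', 'b'] -> ['b', 'd', 'e']


Output: [1, 0, 2, 1, 0, 0, 2]


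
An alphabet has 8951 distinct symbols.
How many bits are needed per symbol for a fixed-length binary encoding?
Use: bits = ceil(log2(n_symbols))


log2(8951) = 13.1278
Bracket: 2^13 = 8192 < 8951 <= 2^14 = 16384
So ceil(log2(8951)) = 14

bits = ceil(log2(8951)) = ceil(13.1278) = 14 bits


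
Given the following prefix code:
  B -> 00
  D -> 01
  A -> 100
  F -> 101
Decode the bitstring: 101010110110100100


Decoding step by step:
Bits 101 -> F
Bits 01 -> D
Bits 01 -> D
Bits 101 -> F
Bits 101 -> F
Bits 00 -> B
Bits 100 -> A


Decoded message: FDDFFBA


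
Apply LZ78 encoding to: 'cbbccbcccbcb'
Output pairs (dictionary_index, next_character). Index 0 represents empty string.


LZ78 encoding steps:
Dictionary: {0: ''}
Step 1: w='' (idx 0), next='c' -> output (0, 'c'), add 'c' as idx 1
Step 2: w='' (idx 0), next='b' -> output (0, 'b'), add 'b' as idx 2
Step 3: w='b' (idx 2), next='c' -> output (2, 'c'), add 'bc' as idx 3
Step 4: w='c' (idx 1), next='b' -> output (1, 'b'), add 'cb' as idx 4
Step 5: w='c' (idx 1), next='c' -> output (1, 'c'), add 'cc' as idx 5
Step 6: w='cb' (idx 4), next='c' -> output (4, 'c'), add 'cbc' as idx 6
Step 7: w='b' (idx 2), end of input -> output (2, '')


Encoded: [(0, 'c'), (0, 'b'), (2, 'c'), (1, 'b'), (1, 'c'), (4, 'c'), (2, '')]


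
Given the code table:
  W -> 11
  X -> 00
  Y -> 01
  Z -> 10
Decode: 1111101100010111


Decoding:
11 -> W
11 -> W
10 -> Z
11 -> W
00 -> X
01 -> Y
01 -> Y
11 -> W


Result: WWZWXYYW


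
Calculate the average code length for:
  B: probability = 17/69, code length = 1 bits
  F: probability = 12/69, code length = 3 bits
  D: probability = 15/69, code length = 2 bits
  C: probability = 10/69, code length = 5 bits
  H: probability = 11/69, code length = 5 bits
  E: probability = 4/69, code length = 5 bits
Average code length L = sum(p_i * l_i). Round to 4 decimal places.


Weighted contributions p_i * l_i:
  B: (17/69) * 1 = 17/69
  F: (12/69) * 3 = 36/69
  D: (15/69) * 2 = 30/69
  C: (10/69) * 5 = 50/69
  H: (11/69) * 5 = 55/69
  E: (4/69) * 5 = 20/69
Sum = (17 + 36 + 30 + 50 + 55 + 20)/69 = 208/69

L = 208/69 = 3.0145 bits/symbol


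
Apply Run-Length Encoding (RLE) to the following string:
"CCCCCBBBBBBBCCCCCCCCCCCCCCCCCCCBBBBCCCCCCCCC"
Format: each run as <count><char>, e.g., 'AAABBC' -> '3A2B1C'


Scanning runs left to right:
  i=0: run of 'C' x 5 -> '5C'
  i=5: run of 'B' x 7 -> '7B'
  i=12: run of 'C' x 19 -> '19C'
  i=31: run of 'B' x 4 -> '4B'
  i=35: run of 'C' x 9 -> '9C'

RLE = 5C7B19C4B9C


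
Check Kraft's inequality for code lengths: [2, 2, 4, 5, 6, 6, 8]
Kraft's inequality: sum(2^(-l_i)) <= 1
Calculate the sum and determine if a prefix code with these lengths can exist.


Sum = 2^(-2) + 2^(-2) + 2^(-4) + 2^(-5) + 2^(-6) + 2^(-6) + 2^(-8)
    = 0.25 + 0.25 + 0.0625 + 0.03125 + 0.015625 + 0.015625 + 0.00390625
    = 161/256 = 0.62890625
Since 0.62890625 <= 1, Kraft's inequality IS satisfied.
A prefix code with these lengths CAN exist.

Kraft sum = 0.62890625. Satisfied.


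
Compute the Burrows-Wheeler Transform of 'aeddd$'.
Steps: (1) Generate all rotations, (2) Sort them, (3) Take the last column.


Rotations (sorted):
  0: $aeddd -> last char: d
  1: aeddd$ -> last char: $
  2: d$aedd -> last char: d
  3: dd$aed -> last char: d
  4: ddd$ae -> last char: e
  5: eddd$a -> last char: a


BWT = d$ddea


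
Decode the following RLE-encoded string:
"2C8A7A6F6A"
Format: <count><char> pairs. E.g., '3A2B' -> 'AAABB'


Expanding each <count><char> pair:
  2C -> 'CC'
  8A -> 'AAAAAAAA'
  7A -> 'AAAAAAA'
  6F -> 'FFFFFF'
  6A -> 'AAAAAA'

Decoded = CCAAAAAAAAAAAAAAAFFFFFFAAAAAA


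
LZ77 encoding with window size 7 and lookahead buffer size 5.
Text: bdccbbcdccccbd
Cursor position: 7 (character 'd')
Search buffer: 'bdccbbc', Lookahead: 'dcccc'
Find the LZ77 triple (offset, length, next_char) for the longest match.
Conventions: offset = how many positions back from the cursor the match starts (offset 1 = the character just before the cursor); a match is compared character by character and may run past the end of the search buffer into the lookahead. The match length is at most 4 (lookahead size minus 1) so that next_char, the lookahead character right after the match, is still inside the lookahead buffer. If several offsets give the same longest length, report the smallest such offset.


Try each offset into the search buffer:
  offset=1 (pos 6, char 'c'): match length 0
  offset=2 (pos 5, char 'b'): match length 0
  offset=3 (pos 4, char 'b'): match length 0
  offset=4 (pos 3, char 'c'): match length 0
  offset=5 (pos 2, char 'c'): match length 0
  offset=6 (pos 1, char 'd'): match length 3
  offset=7 (pos 0, char 'b'): match length 0
Longest match has length 3 at offset 6.
next_char = character at position 7 + 3 = 10 -> 'c'

Best match: offset=6, length=3 (matching 'dcc' starting at position 1)
LZ77 triple: (6, 3, 'c')


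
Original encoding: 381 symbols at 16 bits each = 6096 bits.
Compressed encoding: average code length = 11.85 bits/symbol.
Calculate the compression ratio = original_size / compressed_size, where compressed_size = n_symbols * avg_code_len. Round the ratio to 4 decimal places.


original_size = n_symbols * orig_bits = 381 * 16 = 6096 bits
compressed_size = n_symbols * avg_code_len = 381 * 11.85 = 4514.85 bits
ratio = original_size / compressed_size = 6096 / 4514.85 = 1.3502

Compression ratio = 1.3502


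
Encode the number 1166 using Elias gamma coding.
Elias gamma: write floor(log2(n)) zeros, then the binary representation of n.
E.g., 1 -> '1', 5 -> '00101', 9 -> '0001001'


num_bits = floor(log2(1166)) + 1 = 11
leading_zeros = num_bits - 1 = 10
binary(1166) = 10010001110

Elias gamma(1166) = '0000000000' + '10010001110' = 000000000010010001110 (21 bits)


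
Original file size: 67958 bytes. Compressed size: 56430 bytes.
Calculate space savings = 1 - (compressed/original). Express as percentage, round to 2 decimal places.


ratio = compressed/original = 56430/67958 = 0.830366
savings = 1 - ratio = 1 - 0.830366 = 0.169634
as a percentage: 0.169634 * 100 = 16.96%

Space savings = 1 - 56430/67958 = 16.96%


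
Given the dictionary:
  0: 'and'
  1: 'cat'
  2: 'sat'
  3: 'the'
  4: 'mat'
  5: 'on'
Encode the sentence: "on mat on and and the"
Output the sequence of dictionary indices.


Look up each word in the dictionary:
  'on' -> 5
  'mat' -> 4
  'on' -> 5
  'and' -> 0
  'and' -> 0
  'the' -> 3

Encoded: [5, 4, 5, 0, 0, 3]


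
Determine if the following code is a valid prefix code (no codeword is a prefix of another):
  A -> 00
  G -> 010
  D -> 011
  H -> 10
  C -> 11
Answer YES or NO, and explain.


Checking each pair (does one codeword prefix another?):
  A='00' vs G='010': no prefix
  A='00' vs D='011': no prefix
  A='00' vs H='10': no prefix
  A='00' vs C='11': no prefix
  G='010' vs A='00': no prefix
  G='010' vs D='011': no prefix
  G='010' vs H='10': no prefix
  G='010' vs C='11': no prefix
  D='011' vs A='00': no prefix
  D='011' vs G='010': no prefix
  D='011' vs H='10': no prefix
  D='011' vs C='11': no prefix
  H='10' vs A='00': no prefix
  H='10' vs G='010': no prefix
  H='10' vs D='011': no prefix
  H='10' vs C='11': no prefix
  C='11' vs A='00': no prefix
  C='11' vs G='010': no prefix
  C='11' vs D='011': no prefix
  C='11' vs H='10': no prefix
No violation found over all pairs.

YES -- this is a valid prefix code. No codeword is a prefix of any other codeword.


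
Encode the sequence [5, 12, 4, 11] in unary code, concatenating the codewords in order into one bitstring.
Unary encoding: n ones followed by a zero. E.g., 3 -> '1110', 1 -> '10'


Encode each number as n ones followed by a terminating 0:
  5 -> 111110 (6 bits)
  12 -> 1111111111110 (13 bits)
  4 -> 11110 (5 bits)
  11 -> 111111111110 (12 bits)
Total length = 6 + 13 + 5 + 12 = 36 bits.

Unary([5, 12, 4, 11]) = 111110111111111111011110111111111110 (36 bits)


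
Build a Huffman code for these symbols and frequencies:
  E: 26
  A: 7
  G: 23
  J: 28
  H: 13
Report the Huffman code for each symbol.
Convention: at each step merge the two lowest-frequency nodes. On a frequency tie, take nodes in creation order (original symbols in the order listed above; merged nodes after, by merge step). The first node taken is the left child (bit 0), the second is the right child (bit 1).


Huffman tree construction:
Step 1: Merge A(7) + H(13) = 20
Step 2: Merge (A+H)(20) + G(23) = 43
Step 3: Merge E(26) + J(28) = 54
Step 4: Merge ((A+H)+G)(43) + (E+J)(54) = 97
Read each symbol's code off the tree from the root (left child = 0, right child = 1).

Codes:
  E: 10 (length 2)
  A: 000 (length 3)
  G: 01 (length 2)
  J: 11 (length 2)
  H: 001 (length 3)
Average code length: 214/97 = 2.2062 bits/symbol


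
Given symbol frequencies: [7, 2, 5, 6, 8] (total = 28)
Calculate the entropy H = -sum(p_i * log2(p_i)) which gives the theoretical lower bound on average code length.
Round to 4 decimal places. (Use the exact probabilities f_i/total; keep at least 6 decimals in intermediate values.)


Per-symbol terms -p_i * log2(p_i) with p_i = f_i/28:
  p = 7/28 = 0.250000: log2(p) = -2.000000, -p*log2(p) = 0.500000
  p = 2/28 = 0.071429: log2(p) = -3.807355, -p*log2(p) = 0.271954
  p = 5/28 = 0.178571: log2(p) = -2.485427, -p*log2(p) = 0.443826
  p = 6/28 = 0.214286: log2(p) = -2.222392, -p*log2(p) = 0.476227
  p = 8/28 = 0.285714: log2(p) = -1.807355, -p*log2(p) = 0.516387
H = 0.500000 + 0.271954 + 0.443826 + 0.476227 + 0.516387 = 2.208394

H = 2.2084 bits/symbol


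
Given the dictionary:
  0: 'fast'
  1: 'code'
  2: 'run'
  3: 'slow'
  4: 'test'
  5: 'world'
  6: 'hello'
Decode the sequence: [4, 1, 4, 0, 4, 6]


Look up each index in the dictionary:
  4 -> 'test'
  1 -> 'code'
  4 -> 'test'
  0 -> 'fast'
  4 -> 'test'
  6 -> 'hello'

Decoded: "test code test fast test hello"


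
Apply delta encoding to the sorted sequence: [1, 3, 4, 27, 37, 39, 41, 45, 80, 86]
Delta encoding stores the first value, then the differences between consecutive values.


First value: 1
Deltas:
  3 - 1 = 2
  4 - 3 = 1
  27 - 4 = 23
  37 - 27 = 10
  39 - 37 = 2
  41 - 39 = 2
  45 - 41 = 4
  80 - 45 = 35
  86 - 80 = 6


Delta encoded: [1, 2, 1, 23, 10, 2, 2, 4, 35, 6]


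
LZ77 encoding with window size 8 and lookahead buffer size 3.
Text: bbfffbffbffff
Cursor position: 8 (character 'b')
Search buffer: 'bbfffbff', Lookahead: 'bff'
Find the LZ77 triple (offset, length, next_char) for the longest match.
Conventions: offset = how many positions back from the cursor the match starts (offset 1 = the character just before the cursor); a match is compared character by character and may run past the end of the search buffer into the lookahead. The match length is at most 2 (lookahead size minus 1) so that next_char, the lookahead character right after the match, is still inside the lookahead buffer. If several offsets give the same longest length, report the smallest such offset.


Try each offset into the search buffer:
  offset=1 (pos 7, char 'f'): match length 0
  offset=2 (pos 6, char 'f'): match length 0
  offset=3 (pos 5, char 'b'): match length 2
  offset=4 (pos 4, char 'f'): match length 0
  offset=5 (pos 3, char 'f'): match length 0
  offset=6 (pos 2, char 'f'): match length 0
  offset=7 (pos 1, char 'b'): match length 2
  offset=8 (pos 0, char 'b'): match length 1
Longest match has length 2, found at offsets 3, 7; take the smallest, offset 3.
next_char = character at position 8 + 2 = 10 -> 'f'

Best match: offset=3, length=2 (matching 'bf' starting at position 5)
LZ77 triple: (3, 2, 'f')


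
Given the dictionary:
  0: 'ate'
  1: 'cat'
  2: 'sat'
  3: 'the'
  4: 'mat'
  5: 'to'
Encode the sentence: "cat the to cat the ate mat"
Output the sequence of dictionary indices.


Look up each word in the dictionary:
  'cat' -> 1
  'the' -> 3
  'to' -> 5
  'cat' -> 1
  'the' -> 3
  'ate' -> 0
  'mat' -> 4

Encoded: [1, 3, 5, 1, 3, 0, 4]


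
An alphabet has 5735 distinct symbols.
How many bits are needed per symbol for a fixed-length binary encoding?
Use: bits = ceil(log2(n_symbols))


log2(5735) = 12.4856
Bracket: 2^12 = 4096 < 5735 <= 2^13 = 8192
So ceil(log2(5735)) = 13

bits = ceil(log2(5735)) = ceil(12.4856) = 13 bits


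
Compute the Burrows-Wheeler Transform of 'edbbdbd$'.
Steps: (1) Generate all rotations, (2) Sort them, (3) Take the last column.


Rotations (sorted):
  0: $edbbdbd -> last char: d
  1: bbdbd$ed -> last char: d
  2: bd$edbbd -> last char: d
  3: bdbd$edb -> last char: b
  4: d$edbbdb -> last char: b
  5: dbbdbd$e -> last char: e
  6: dbd$edbb -> last char: b
  7: edbbdbd$ -> last char: $


BWT = dddbbeb$


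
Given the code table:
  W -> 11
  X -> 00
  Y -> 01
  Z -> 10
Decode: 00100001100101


Decoding:
00 -> X
10 -> Z
00 -> X
01 -> Y
10 -> Z
01 -> Y
01 -> Y


Result: XZXYZYY


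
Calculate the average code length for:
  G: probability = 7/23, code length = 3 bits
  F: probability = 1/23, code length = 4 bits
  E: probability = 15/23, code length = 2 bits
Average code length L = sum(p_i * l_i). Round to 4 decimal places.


Weighted contributions p_i * l_i:
  G: (7/23) * 3 = 21/23
  F: (1/23) * 4 = 4/23
  E: (15/23) * 2 = 30/23
Sum = (21 + 4 + 30)/23 = 55/23

L = 55/23 = 2.3913 bits/symbol


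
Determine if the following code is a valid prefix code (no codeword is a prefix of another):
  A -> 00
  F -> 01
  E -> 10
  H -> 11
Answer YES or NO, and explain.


Checking each pair (does one codeword prefix another?):
  A='00' vs F='01': no prefix
  A='00' vs E='10': no prefix
  A='00' vs H='11': no prefix
  F='01' vs A='00': no prefix
  F='01' vs E='10': no prefix
  F='01' vs H='11': no prefix
  E='10' vs A='00': no prefix
  E='10' vs F='01': no prefix
  E='10' vs H='11': no prefix
  H='11' vs A='00': no prefix
  H='11' vs F='01': no prefix
  H='11' vs E='10': no prefix
No violation found over all pairs.

YES -- this is a valid prefix code. No codeword is a prefix of any other codeword.


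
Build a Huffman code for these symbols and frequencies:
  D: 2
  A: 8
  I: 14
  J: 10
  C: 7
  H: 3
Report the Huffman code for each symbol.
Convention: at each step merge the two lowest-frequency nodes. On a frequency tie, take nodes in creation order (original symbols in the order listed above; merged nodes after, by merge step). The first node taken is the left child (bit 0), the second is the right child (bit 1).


Huffman tree construction:
Step 1: Merge D(2) + H(3) = 5
Step 2: Merge (D+H)(5) + C(7) = 12
Step 3: Merge A(8) + J(10) = 18
Step 4: Merge ((D+H)+C)(12) + I(14) = 26
Step 5: Merge (A+J)(18) + (((D+H)+C)+I)(26) = 44
Read each symbol's code off the tree from the root (left child = 0, right child = 1).

Codes:
  D: 1000 (length 4)
  A: 00 (length 2)
  I: 11 (length 2)
  J: 01 (length 2)
  C: 101 (length 3)
  H: 1001 (length 4)
Average code length: 105/44 = 2.3864 bits/symbol


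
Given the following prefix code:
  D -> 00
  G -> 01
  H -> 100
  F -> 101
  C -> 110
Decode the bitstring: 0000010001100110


Decoding step by step:
Bits 00 -> D
Bits 00 -> D
Bits 01 -> G
Bits 00 -> D
Bits 01 -> G
Bits 100 -> H
Bits 110 -> C


Decoded message: DDGDGHC


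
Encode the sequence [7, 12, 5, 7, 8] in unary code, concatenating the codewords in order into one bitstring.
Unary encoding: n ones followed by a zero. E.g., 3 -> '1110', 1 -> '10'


Encode each number as n ones followed by a terminating 0:
  7 -> 11111110 (8 bits)
  12 -> 1111111111110 (13 bits)
  5 -> 111110 (6 bits)
  7 -> 11111110 (8 bits)
  8 -> 111111110 (9 bits)
Total length = 8 + 13 + 6 + 8 + 9 = 44 bits.

Unary([7, 12, 5, 7, 8]) = 11111110111111111111011111011111110111111110 (44 bits)


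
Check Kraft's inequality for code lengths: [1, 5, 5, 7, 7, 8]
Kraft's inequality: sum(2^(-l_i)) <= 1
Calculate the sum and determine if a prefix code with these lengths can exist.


Sum = 2^(-1) + 2^(-5) + 2^(-5) + 2^(-7) + 2^(-7) + 2^(-8)
    = 0.5 + 0.03125 + 0.03125 + 0.0078125 + 0.0078125 + 0.00390625
    = 149/256 = 0.58203125
Since 0.58203125 <= 1, Kraft's inequality IS satisfied.
A prefix code with these lengths CAN exist.

Kraft sum = 0.58203125. Satisfied.


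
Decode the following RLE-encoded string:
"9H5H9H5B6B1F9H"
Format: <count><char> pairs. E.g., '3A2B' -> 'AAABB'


Expanding each <count><char> pair:
  9H -> 'HHHHHHHHH'
  5H -> 'HHHHH'
  9H -> 'HHHHHHHHH'
  5B -> 'BBBBB'
  6B -> 'BBBBBB'
  1F -> 'F'
  9H -> 'HHHHHHHHH'

Decoded = HHHHHHHHHHHHHHHHHHHHHHHBBBBBBBBBBBFHHHHHHHHH


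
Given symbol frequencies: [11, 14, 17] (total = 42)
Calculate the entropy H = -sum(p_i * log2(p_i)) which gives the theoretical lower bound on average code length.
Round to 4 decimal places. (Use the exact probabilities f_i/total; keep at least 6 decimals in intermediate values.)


Per-symbol terms -p_i * log2(p_i) with p_i = f_i/42:
  p = 11/42 = 0.261905: log2(p) = -1.932886, -p*log2(p) = 0.506232
  p = 14/42 = 0.333333: log2(p) = -1.584963, -p*log2(p) = 0.528321
  p = 17/42 = 0.404762: log2(p) = -1.304855, -p*log2(p) = 0.528155
H = 0.506232 + 0.528321 + 0.528155 = 1.562708

H = 1.5627 bits/symbol


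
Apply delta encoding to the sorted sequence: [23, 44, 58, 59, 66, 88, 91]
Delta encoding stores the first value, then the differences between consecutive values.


First value: 23
Deltas:
  44 - 23 = 21
  58 - 44 = 14
  59 - 58 = 1
  66 - 59 = 7
  88 - 66 = 22
  91 - 88 = 3


Delta encoded: [23, 21, 14, 1, 7, 22, 3]


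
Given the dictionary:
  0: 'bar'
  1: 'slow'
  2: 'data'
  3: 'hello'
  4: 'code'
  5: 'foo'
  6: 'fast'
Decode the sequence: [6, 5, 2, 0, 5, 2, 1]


Look up each index in the dictionary:
  6 -> 'fast'
  5 -> 'foo'
  2 -> 'data'
  0 -> 'bar'
  5 -> 'foo'
  2 -> 'data'
  1 -> 'slow'

Decoded: "fast foo data bar foo data slow"


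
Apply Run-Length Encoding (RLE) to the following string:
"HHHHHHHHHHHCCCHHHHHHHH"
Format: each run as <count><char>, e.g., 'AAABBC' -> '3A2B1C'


Scanning runs left to right:
  i=0: run of 'H' x 11 -> '11H'
  i=11: run of 'C' x 3 -> '3C'
  i=14: run of 'H' x 8 -> '8H'

RLE = 11H3C8H


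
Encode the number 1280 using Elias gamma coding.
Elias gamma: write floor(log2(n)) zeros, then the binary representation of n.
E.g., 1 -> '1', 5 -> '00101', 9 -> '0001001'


num_bits = floor(log2(1280)) + 1 = 11
leading_zeros = num_bits - 1 = 10
binary(1280) = 10100000000

Elias gamma(1280) = '0000000000' + '10100000000' = 000000000010100000000 (21 bits)


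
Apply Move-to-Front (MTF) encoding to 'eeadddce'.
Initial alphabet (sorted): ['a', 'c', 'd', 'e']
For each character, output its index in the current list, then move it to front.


MTF encoding:
'e': index 3 in ['a', 'c', 'd', 'e'] -> ['e', 'a', 'c', 'd']
'e': index 0 in ['e', 'a', 'c', 'd'] -> ['e', 'a', 'c', 'd']
'a': index 1 in ['e', 'a', 'c', 'd'] -> ['a', 'e', 'c', 'd']
'd': index 3 in ['a', 'e', 'c', 'd'] -> ['d', 'a', 'e', 'c']
'd': index 0 in ['d', 'a', 'e', 'c'] -> ['d', 'a', 'e', 'c']
'd': index 0 in ['d', 'a', 'e', 'c'] -> ['d', 'a', 'e', 'c']
'c': index 3 in ['d', 'a', 'e', 'c'] -> ['c', 'd', 'a', 'e']
'e': index 3 in ['c', 'd', 'a', 'e'] -> ['e', 'c', 'd', 'a']


Output: [3, 0, 1, 3, 0, 0, 3, 3]


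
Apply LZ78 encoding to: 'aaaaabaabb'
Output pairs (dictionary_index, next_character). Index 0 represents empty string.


LZ78 encoding steps:
Dictionary: {0: ''}
Step 1: w='' (idx 0), next='a' -> output (0, 'a'), add 'a' as idx 1
Step 2: w='a' (idx 1), next='a' -> output (1, 'a'), add 'aa' as idx 2
Step 3: w='aa' (idx 2), next='b' -> output (2, 'b'), add 'aab' as idx 3
Step 4: w='aab' (idx 3), next='b' -> output (3, 'b'), add 'aabb' as idx 4


Encoded: [(0, 'a'), (1, 'a'), (2, 'b'), (3, 'b')]


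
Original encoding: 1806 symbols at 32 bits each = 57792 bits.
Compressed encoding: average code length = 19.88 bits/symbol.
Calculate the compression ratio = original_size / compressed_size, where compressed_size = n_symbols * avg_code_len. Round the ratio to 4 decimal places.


original_size = n_symbols * orig_bits = 1806 * 32 = 57792 bits
compressed_size = n_symbols * avg_code_len = 1806 * 19.88 = 35903.28 bits
ratio = original_size / compressed_size = 57792 / 35903.28 = 1.6097

Compression ratio = 1.6097


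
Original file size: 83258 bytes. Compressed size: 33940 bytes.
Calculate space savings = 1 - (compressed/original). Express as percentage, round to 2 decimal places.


ratio = compressed/original = 33940/83258 = 0.407649
savings = 1 - ratio = 1 - 0.407649 = 0.592351
as a percentage: 0.592351 * 100 = 59.24%

Space savings = 1 - 33940/83258 = 59.24%


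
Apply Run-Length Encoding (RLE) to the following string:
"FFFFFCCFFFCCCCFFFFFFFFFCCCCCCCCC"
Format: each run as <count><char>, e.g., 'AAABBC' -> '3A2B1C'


Scanning runs left to right:
  i=0: run of 'F' x 5 -> '5F'
  i=5: run of 'C' x 2 -> '2C'
  i=7: run of 'F' x 3 -> '3F'
  i=10: run of 'C' x 4 -> '4C'
  i=14: run of 'F' x 9 -> '9F'
  i=23: run of 'C' x 9 -> '9C'

RLE = 5F2C3F4C9F9C


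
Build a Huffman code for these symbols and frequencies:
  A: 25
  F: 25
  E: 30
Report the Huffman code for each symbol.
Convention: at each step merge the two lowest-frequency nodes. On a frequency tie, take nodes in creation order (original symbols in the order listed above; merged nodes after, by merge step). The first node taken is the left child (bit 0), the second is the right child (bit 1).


Huffman tree construction:
Step 1: Merge A(25) + F(25) = 50
Step 2: Merge E(30) + (A+F)(50) = 80
Read each symbol's code off the tree from the root (left child = 0, right child = 1).

Codes:
  A: 10 (length 2)
  F: 11 (length 2)
  E: 0 (length 1)
Average code length: 130/80 = 1.6250 bits/symbol


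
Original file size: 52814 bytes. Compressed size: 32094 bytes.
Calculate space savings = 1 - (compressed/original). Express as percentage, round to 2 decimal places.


ratio = compressed/original = 32094/52814 = 0.60768
savings = 1 - ratio = 1 - 0.60768 = 0.39232
as a percentage: 0.39232 * 100 = 39.23%

Space savings = 1 - 32094/52814 = 39.23%


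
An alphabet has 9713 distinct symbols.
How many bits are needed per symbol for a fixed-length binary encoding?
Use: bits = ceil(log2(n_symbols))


log2(9713) = 13.2457
Bracket: 2^13 = 8192 < 9713 <= 2^14 = 16384
So ceil(log2(9713)) = 14

bits = ceil(log2(9713)) = ceil(13.2457) = 14 bits


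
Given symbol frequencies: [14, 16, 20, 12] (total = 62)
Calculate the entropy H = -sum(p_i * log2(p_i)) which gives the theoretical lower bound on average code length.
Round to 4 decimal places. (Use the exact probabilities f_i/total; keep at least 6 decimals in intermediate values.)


Per-symbol terms -p_i * log2(p_i) with p_i = f_i/62:
  p = 14/62 = 0.225806: log2(p) = -2.146841, -p*log2(p) = 0.484771
  p = 16/62 = 0.258065: log2(p) = -1.954196, -p*log2(p) = 0.504309
  p = 20/62 = 0.322581: log2(p) = -1.632268, -p*log2(p) = 0.526538
  p = 12/62 = 0.193548: log2(p) = -2.369234, -p*log2(p) = 0.458561
H = 0.484771 + 0.504309 + 0.526538 + 0.458561 = 1.974179

H = 1.9742 bits/symbol


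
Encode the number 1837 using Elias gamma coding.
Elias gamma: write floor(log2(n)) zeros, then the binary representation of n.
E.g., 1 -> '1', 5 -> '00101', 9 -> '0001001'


num_bits = floor(log2(1837)) + 1 = 11
leading_zeros = num_bits - 1 = 10
binary(1837) = 11100101101

Elias gamma(1837) = '0000000000' + '11100101101' = 000000000011100101101 (21 bits)


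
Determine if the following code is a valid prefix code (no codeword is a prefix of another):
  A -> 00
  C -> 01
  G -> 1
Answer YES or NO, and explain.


Checking each pair (does one codeword prefix another?):
  A='00' vs C='01': no prefix
  A='00' vs G='1': no prefix
  C='01' vs A='00': no prefix
  C='01' vs G='1': no prefix
  G='1' vs A='00': no prefix
  G='1' vs C='01': no prefix
No violation found over all pairs.

YES -- this is a valid prefix code. No codeword is a prefix of any other codeword.


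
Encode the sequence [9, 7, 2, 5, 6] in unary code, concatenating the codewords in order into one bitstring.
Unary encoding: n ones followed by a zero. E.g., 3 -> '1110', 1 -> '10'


Encode each number as n ones followed by a terminating 0:
  9 -> 1111111110 (10 bits)
  7 -> 11111110 (8 bits)
  2 -> 110 (3 bits)
  5 -> 111110 (6 bits)
  6 -> 1111110 (7 bits)
Total length = 10 + 8 + 3 + 6 + 7 = 34 bits.

Unary([9, 7, 2, 5, 6]) = 1111111110111111101101111101111110 (34 bits)


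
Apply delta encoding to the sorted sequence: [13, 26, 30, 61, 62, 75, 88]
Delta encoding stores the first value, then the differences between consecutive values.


First value: 13
Deltas:
  26 - 13 = 13
  30 - 26 = 4
  61 - 30 = 31
  62 - 61 = 1
  75 - 62 = 13
  88 - 75 = 13


Delta encoded: [13, 13, 4, 31, 1, 13, 13]


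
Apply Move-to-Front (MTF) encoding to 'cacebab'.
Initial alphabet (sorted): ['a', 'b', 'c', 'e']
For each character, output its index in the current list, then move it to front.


MTF encoding:
'c': index 2 in ['a', 'b', 'c', 'e'] -> ['c', 'a', 'b', 'e']
'a': index 1 in ['c', 'a', 'b', 'e'] -> ['a', 'c', 'b', 'e']
'c': index 1 in ['a', 'c', 'b', 'e'] -> ['c', 'a', 'b', 'e']
'e': index 3 in ['c', 'a', 'b', 'e'] -> ['e', 'c', 'a', 'b']
'b': index 3 in ['e', 'c', 'a', 'b'] -> ['b', 'e', 'c', 'a']
'a': index 3 in ['b', 'e', 'c', 'a'] -> ['a', 'b', 'e', 'c']
'b': index 1 in ['a', 'b', 'e', 'c'] -> ['b', 'a', 'e', 'c']


Output: [2, 1, 1, 3, 3, 3, 1]


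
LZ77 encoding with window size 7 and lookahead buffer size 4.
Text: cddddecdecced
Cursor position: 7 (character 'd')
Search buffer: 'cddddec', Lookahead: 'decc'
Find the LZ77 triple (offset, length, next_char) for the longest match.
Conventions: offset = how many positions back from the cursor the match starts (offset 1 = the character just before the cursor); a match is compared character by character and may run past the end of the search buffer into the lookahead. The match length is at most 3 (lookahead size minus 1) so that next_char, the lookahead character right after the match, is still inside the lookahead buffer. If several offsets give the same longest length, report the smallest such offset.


Try each offset into the search buffer:
  offset=1 (pos 6, char 'c'): match length 0
  offset=2 (pos 5, char 'e'): match length 0
  offset=3 (pos 4, char 'd'): match length 3
  offset=4 (pos 3, char 'd'): match length 1
  offset=5 (pos 2, char 'd'): match length 1
  offset=6 (pos 1, char 'd'): match length 1
  offset=7 (pos 0, char 'c'): match length 0
Longest match has length 3 at offset 3.
next_char = character at position 7 + 3 = 10 -> 'c'

Best match: offset=3, length=3 (matching 'dec' starting at position 4)
LZ77 triple: (3, 3, 'c')


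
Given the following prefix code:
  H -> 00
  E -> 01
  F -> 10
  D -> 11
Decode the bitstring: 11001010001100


Decoding step by step:
Bits 11 -> D
Bits 00 -> H
Bits 10 -> F
Bits 10 -> F
Bits 00 -> H
Bits 11 -> D
Bits 00 -> H


Decoded message: DHFFHDH


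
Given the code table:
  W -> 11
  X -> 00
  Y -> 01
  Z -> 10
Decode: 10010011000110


Decoding:
10 -> Z
01 -> Y
00 -> X
11 -> W
00 -> X
01 -> Y
10 -> Z


Result: ZYXWXYZ


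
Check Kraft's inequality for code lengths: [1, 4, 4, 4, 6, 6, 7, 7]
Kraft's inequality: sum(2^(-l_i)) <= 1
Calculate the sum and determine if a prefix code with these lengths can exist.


Sum = 2^(-1) + 2^(-4) + 2^(-4) + 2^(-4) + 2^(-6) + 2^(-6) + 2^(-7) + 2^(-7)
    = 0.5 + 0.0625 + 0.0625 + 0.0625 + 0.015625 + 0.015625 + 0.0078125 + 0.0078125
    = 94/128 = 0.734375
Since 0.734375 <= 1, Kraft's inequality IS satisfied.
A prefix code with these lengths CAN exist.

Kraft sum = 0.734375. Satisfied.


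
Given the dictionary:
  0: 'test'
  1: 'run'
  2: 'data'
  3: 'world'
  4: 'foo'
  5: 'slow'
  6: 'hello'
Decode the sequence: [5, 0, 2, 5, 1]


Look up each index in the dictionary:
  5 -> 'slow'
  0 -> 'test'
  2 -> 'data'
  5 -> 'slow'
  1 -> 'run'

Decoded: "slow test data slow run"


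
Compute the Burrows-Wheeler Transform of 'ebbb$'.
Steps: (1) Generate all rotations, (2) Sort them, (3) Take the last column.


Rotations (sorted):
  0: $ebbb -> last char: b
  1: b$ebb -> last char: b
  2: bb$eb -> last char: b
  3: bbb$e -> last char: e
  4: ebbb$ -> last char: $


BWT = bbbe$


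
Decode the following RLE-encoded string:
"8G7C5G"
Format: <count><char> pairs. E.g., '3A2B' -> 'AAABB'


Expanding each <count><char> pair:
  8G -> 'GGGGGGGG'
  7C -> 'CCCCCCC'
  5G -> 'GGGGG'

Decoded = GGGGGGGGCCCCCCCGGGGG


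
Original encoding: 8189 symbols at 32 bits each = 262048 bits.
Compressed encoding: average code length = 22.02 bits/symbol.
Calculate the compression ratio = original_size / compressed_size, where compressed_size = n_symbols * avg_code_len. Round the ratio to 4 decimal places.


original_size = n_symbols * orig_bits = 8189 * 32 = 262048 bits
compressed_size = n_symbols * avg_code_len = 8189 * 22.02 = 180321.78 bits
ratio = original_size / compressed_size = 262048 / 180321.78 = 1.4532

Compression ratio = 1.4532


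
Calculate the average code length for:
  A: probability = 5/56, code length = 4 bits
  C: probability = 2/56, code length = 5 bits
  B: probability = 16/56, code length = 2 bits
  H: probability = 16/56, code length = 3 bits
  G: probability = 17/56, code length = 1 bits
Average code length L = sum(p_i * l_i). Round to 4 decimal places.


Weighted contributions p_i * l_i:
  A: (5/56) * 4 = 20/56
  C: (2/56) * 5 = 10/56
  B: (16/56) * 2 = 32/56
  H: (16/56) * 3 = 48/56
  G: (17/56) * 1 = 17/56
Sum = (20 + 10 + 32 + 48 + 17)/56 = 127/56

L = 127/56 = 2.2679 bits/symbol


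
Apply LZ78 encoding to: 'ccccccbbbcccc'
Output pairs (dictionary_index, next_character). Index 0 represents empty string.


LZ78 encoding steps:
Dictionary: {0: ''}
Step 1: w='' (idx 0), next='c' -> output (0, 'c'), add 'c' as idx 1
Step 2: w='c' (idx 1), next='c' -> output (1, 'c'), add 'cc' as idx 2
Step 3: w='cc' (idx 2), next='c' -> output (2, 'c'), add 'ccc' as idx 3
Step 4: w='' (idx 0), next='b' -> output (0, 'b'), add 'b' as idx 4
Step 5: w='b' (idx 4), next='b' -> output (4, 'b'), add 'bb' as idx 5
Step 6: w='ccc' (idx 3), next='c' -> output (3, 'c'), add 'cccc' as idx 6


Encoded: [(0, 'c'), (1, 'c'), (2, 'c'), (0, 'b'), (4, 'b'), (3, 'c')]


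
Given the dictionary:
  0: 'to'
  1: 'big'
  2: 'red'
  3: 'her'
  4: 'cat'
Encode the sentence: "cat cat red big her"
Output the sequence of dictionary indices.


Look up each word in the dictionary:
  'cat' -> 4
  'cat' -> 4
  'red' -> 2
  'big' -> 1
  'her' -> 3

Encoded: [4, 4, 2, 1, 3]


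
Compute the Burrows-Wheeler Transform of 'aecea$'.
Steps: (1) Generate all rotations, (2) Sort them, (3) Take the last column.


Rotations (sorted):
  0: $aecea -> last char: a
  1: a$aece -> last char: e
  2: aecea$ -> last char: $
  3: cea$ae -> last char: e
  4: ea$aec -> last char: c
  5: ecea$a -> last char: a


BWT = ae$eca


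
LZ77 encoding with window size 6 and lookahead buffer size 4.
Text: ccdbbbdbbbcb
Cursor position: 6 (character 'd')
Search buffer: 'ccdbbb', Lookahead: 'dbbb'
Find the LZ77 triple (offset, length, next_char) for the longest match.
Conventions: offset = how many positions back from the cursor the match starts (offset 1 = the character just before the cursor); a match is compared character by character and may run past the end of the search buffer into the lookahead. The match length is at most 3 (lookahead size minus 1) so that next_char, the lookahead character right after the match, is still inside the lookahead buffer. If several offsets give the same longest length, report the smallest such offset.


Try each offset into the search buffer:
  offset=1 (pos 5, char 'b'): match length 0
  offset=2 (pos 4, char 'b'): match length 0
  offset=3 (pos 3, char 'b'): match length 0
  offset=4 (pos 2, char 'd'): match length 3
  offset=5 (pos 1, char 'c'): match length 0
  offset=6 (pos 0, char 'c'): match length 0
Longest match has length 3 at offset 4.
next_char = character at position 6 + 3 = 9 -> 'b'

Best match: offset=4, length=3 (matching 'dbb' starting at position 2)
LZ77 triple: (4, 3, 'b')
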